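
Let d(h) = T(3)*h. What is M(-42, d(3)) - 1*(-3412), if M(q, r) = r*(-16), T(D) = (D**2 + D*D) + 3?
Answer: 2404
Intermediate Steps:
T(D) = 3 + 2*D**2 (T(D) = (D**2 + D**2) + 3 = 2*D**2 + 3 = 3 + 2*D**2)
d(h) = 21*h (d(h) = (3 + 2*3**2)*h = (3 + 2*9)*h = (3 + 18)*h = 21*h)
M(q, r) = -16*r
M(-42, d(3)) - 1*(-3412) = -336*3 - 1*(-3412) = -16*63 + 3412 = -1008 + 3412 = 2404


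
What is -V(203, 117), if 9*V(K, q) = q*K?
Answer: -2639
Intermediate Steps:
V(K, q) = K*q/9 (V(K, q) = (q*K)/9 = (K*q)/9 = K*q/9)
-V(203, 117) = -203*117/9 = -1*2639 = -2639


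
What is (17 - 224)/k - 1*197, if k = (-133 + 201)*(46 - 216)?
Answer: -2277113/11560 ≈ -196.98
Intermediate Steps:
k = -11560 (k = 68*(-170) = -11560)
(17 - 224)/k - 1*197 = (17 - 224)/(-11560) - 1*197 = -207*(-1/11560) - 197 = 207/11560 - 197 = -2277113/11560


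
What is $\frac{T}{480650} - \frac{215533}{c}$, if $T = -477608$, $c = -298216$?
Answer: $- \frac{19417205439}{71668760200} \approx -0.27093$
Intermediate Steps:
$\frac{T}{480650} - \frac{215533}{c} = - \frac{477608}{480650} - \frac{215533}{-298216} = \left(-477608\right) \frac{1}{480650} - - \frac{215533}{298216} = - \frac{238804}{240325} + \frac{215533}{298216} = - \frac{19417205439}{71668760200}$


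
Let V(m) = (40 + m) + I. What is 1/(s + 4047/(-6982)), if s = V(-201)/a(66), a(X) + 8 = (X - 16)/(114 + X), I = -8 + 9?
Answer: 970498/19545627 ≈ 0.049653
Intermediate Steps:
I = 1
a(X) = -8 + (-16 + X)/(114 + X) (a(X) = -8 + (X - 16)/(114 + X) = -8 + (-16 + X)/(114 + X))
V(m) = 41 + m (V(m) = (40 + m) + 1 = 41 + m)
s = 2880/139 (s = (41 - 201)/(((-928 - 7*66)/(114 + 66))) = -160*180/(-928 - 462) = -160/((1/180)*(-1390)) = -160/(-139/18) = -160*(-18/139) = 2880/139 ≈ 20.719)
1/(s + 4047/(-6982)) = 1/(2880/139 + 4047/(-6982)) = 1/(2880/139 + 4047*(-1/6982)) = 1/(2880/139 - 4047/6982) = 1/(19545627/970498) = 970498/19545627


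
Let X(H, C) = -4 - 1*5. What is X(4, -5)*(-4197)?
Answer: 37773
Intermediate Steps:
X(H, C) = -9 (X(H, C) = -4 - 5 = -9)
X(4, -5)*(-4197) = -9*(-4197) = 37773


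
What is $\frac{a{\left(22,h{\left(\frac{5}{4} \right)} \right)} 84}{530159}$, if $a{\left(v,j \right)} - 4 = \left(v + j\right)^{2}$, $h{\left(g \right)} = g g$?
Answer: $\frac{8103}{91456} \approx 0.0886$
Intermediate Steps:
$h{\left(g \right)} = g^{2}$
$a{\left(v,j \right)} = 4 + \left(j + v\right)^{2}$ ($a{\left(v,j \right)} = 4 + \left(v + j\right)^{2} = 4 + \left(j + v\right)^{2}$)
$\frac{a{\left(22,h{\left(\frac{5}{4} \right)} \right)} 84}{530159} = \frac{\left(4 + \left(\left(\frac{5}{4}\right)^{2} + 22\right)^{2}\right) 84}{530159} = \left(4 + \left(\left(5 \cdot \frac{1}{4}\right)^{2} + 22\right)^{2}\right) 84 \cdot \frac{1}{530159} = \left(4 + \left(\left(\frac{5}{4}\right)^{2} + 22\right)^{2}\right) 84 \cdot \frac{1}{530159} = \left(4 + \left(\frac{25}{16} + 22\right)^{2}\right) 84 \cdot \frac{1}{530159} = \left(4 + \left(\frac{377}{16}\right)^{2}\right) 84 \cdot \frac{1}{530159} = \left(4 + \frac{142129}{256}\right) 84 \cdot \frac{1}{530159} = \frac{143153}{256} \cdot 84 \cdot \frac{1}{530159} = \frac{3006213}{64} \cdot \frac{1}{530159} = \frac{8103}{91456}$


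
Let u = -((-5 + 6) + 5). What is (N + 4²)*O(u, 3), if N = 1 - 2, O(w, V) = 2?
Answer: 30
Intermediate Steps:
u = -6 (u = -(1 + 5) = -1*6 = -6)
N = -1
(N + 4²)*O(u, 3) = (-1 + 4²)*2 = (-1 + 16)*2 = 15*2 = 30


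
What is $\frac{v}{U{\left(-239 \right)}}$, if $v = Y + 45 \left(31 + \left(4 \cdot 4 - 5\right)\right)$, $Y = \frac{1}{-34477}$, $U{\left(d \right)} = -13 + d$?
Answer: $- \frac{65161529}{8688204} \approx -7.5$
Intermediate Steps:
$Y = - \frac{1}{34477} \approx -2.9005 \cdot 10^{-5}$
$v = \frac{65161529}{34477}$ ($v = - \frac{1}{34477} + 45 \left(31 + \left(4 \cdot 4 - 5\right)\right) = - \frac{1}{34477} + 45 \left(31 + \left(16 - 5\right)\right) = - \frac{1}{34477} + 45 \left(31 + 11\right) = - \frac{1}{34477} + 45 \cdot 42 = - \frac{1}{34477} + 1890 = \frac{65161529}{34477} \approx 1890.0$)
$\frac{v}{U{\left(-239 \right)}} = \frac{65161529}{34477 \left(-13 - 239\right)} = \frac{65161529}{34477 \left(-252\right)} = \frac{65161529}{34477} \left(- \frac{1}{252}\right) = - \frac{65161529}{8688204}$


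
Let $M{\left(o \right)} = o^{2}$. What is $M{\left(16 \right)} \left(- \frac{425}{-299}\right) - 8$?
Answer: $\frac{106408}{299} \approx 355.88$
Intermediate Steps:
$M{\left(16 \right)} \left(- \frac{425}{-299}\right) - 8 = 16^{2} \left(- \frac{425}{-299}\right) - 8 = 256 \left(\left(-425\right) \left(- \frac{1}{299}\right)\right) - 8 = 256 \cdot \frac{425}{299} - 8 = \frac{108800}{299} - 8 = \frac{106408}{299}$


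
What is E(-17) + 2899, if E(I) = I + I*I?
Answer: 3171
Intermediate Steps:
E(I) = I + I**2
E(-17) + 2899 = -17*(1 - 17) + 2899 = -17*(-16) + 2899 = 272 + 2899 = 3171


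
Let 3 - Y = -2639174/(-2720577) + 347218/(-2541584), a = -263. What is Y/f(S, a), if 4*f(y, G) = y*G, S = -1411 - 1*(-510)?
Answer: 258287514053/7062493230846462 ≈ 3.6572e-5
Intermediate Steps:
S = -901 (S = -1411 + 510 = -901)
f(y, G) = G*y/4 (f(y, G) = (y*G)/4 = (G*y)/4 = G*y/4)
Y = 258287514053/119216809896 (Y = 3 - (-2639174/(-2720577) + 347218/(-2541584)) = 3 - (-2639174*(-1/2720577) + 347218*(-1/2541584)) = 3 - (91006/93813 - 173609/1270792) = 3 - 1*99362915635/119216809896 = 3 - 99362915635/119216809896 = 258287514053/119216809896 ≈ 2.1665)
Y/f(S, a) = 258287514053/(119216809896*(((1/4)*(-263)*(-901)))) = 258287514053/(119216809896*(236963/4)) = (258287514053/119216809896)*(4/236963) = 258287514053/7062493230846462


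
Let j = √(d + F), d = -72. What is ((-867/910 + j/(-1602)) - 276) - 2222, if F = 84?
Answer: -2274047/910 - √3/801 ≈ -2499.0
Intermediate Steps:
j = 2*√3 (j = √(-72 + 84) = √12 = 2*√3 ≈ 3.4641)
((-867/910 + j/(-1602)) - 276) - 2222 = ((-867/910 + (2*√3)/(-1602)) - 276) - 2222 = ((-867*1/910 + (2*√3)*(-1/1602)) - 276) - 2222 = ((-867/910 - √3/801) - 276) - 2222 = (-252027/910 - √3/801) - 2222 = -2274047/910 - √3/801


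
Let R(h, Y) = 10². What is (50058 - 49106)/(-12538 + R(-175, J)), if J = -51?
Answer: -476/6219 ≈ -0.076540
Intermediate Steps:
R(h, Y) = 100
(50058 - 49106)/(-12538 + R(-175, J)) = (50058 - 49106)/(-12538 + 100) = 952/(-12438) = 952*(-1/12438) = -476/6219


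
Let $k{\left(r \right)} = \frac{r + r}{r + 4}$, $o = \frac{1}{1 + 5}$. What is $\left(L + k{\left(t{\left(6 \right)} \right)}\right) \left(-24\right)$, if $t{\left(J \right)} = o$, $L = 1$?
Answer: $- \frac{648}{25} \approx -25.92$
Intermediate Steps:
$o = \frac{1}{6} \approx 0.16667$
$t{\left(J \right)} = \frac{1}{6}$
$k{\left(r \right)} = \frac{2 r}{4 + r}$
$\left(L + k{\left(t{\left(6 \right)} \right)}\right) \left(-24\right) = \left(1 + 2 \cdot \frac{1}{6} \frac{1}{4 + \frac{1}{6}}\right) \left(-24\right) = \left(1 + 2 \cdot \frac{1}{6} \frac{1}{\frac{25}{6}}\right) \left(-24\right) = \left(1 + 2 \cdot \frac{1}{6} \cdot \frac{6}{25}\right) \left(-24\right) = \left(1 + \frac{2}{25}\right) \left(-24\right) = \frac{27}{25} \left(-24\right) = - \frac{648}{25}$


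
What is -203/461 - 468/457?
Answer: -308519/210677 ≈ -1.4644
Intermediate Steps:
-203/461 - 468/457 = -308519/210677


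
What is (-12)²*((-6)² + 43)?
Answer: 11376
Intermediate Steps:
(-12)²*((-6)² + 43) = 144*(36 + 43) = 144*79 = 11376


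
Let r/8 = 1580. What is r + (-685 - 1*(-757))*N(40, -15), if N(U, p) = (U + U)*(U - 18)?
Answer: 139360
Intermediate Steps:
N(U, p) = 2*U*(-18 + U) (N(U, p) = (2*U)*(-18 + U) = 2*U*(-18 + U))
r = 12640 (r = 8*1580 = 12640)
r + (-685 - 1*(-757))*N(40, -15) = 12640 + (-685 - 1*(-757))*(2*40*(-18 + 40)) = 12640 + (-685 + 757)*(2*40*22) = 12640 + 72*1760 = 12640 + 126720 = 139360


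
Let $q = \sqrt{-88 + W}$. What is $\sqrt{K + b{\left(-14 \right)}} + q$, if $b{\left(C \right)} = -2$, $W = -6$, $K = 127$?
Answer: $5 \sqrt{5} + i \sqrt{94} \approx 11.18 + 9.6954 i$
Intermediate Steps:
$q = i \sqrt{94}$ ($q = \sqrt{-88 - 6} = \sqrt{-94} = i \sqrt{94} \approx 9.6954 i$)
$\sqrt{K + b{\left(-14 \right)}} + q = \sqrt{127 - 2} + i \sqrt{94} = \sqrt{125} + i \sqrt{94} = 5 \sqrt{5} + i \sqrt{94}$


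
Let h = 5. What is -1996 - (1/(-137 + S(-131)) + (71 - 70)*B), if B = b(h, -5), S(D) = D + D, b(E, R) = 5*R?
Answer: -786428/399 ≈ -1971.0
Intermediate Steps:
S(D) = 2*D
B = -25 (B = 5*(-5) = -25)
-1996 - (1/(-137 + S(-131)) + (71 - 70)*B) = -1996 - (1/(-137 + 2*(-131)) + (71 - 70)*(-25)) = -1996 - (1/(-137 - 262) + 1*(-25)) = -1996 - (1/(-399) - 25) = -1996 - (-1/399 - 25) = -1996 - 1*(-9976/399) = -1996 + 9976/399 = -786428/399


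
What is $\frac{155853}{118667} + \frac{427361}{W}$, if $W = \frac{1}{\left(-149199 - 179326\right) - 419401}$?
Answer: $- \frac{37930055734583909}{118667} \approx -3.1963 \cdot 10^{11}$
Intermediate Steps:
$W = - \frac{1}{747926}$ ($W = \frac{1}{-328525 - 419401} = \frac{1}{-747926} = - \frac{1}{747926} \approx -1.337 \cdot 10^{-6}$)
$\frac{155853}{118667} + \frac{427361}{W} = \frac{155853}{118667} + \frac{427361}{- \frac{1}{747926}} = 155853 \cdot \frac{1}{118667} + 427361 \left(-747926\right) = \frac{155853}{118667} - 319634403286 = - \frac{37930055734583909}{118667}$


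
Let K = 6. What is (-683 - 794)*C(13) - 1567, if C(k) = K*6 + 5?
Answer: -62124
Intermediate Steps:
C(k) = 41 (C(k) = 6*6 + 5 = 36 + 5 = 41)
(-683 - 794)*C(13) - 1567 = (-683 - 794)*41 - 1567 = -1477*41 - 1567 = -60557 - 1567 = -62124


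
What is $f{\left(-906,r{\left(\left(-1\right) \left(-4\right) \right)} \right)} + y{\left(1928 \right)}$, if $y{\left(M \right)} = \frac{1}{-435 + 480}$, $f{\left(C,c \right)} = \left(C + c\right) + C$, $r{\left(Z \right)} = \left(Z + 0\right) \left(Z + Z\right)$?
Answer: $- \frac{80099}{45} \approx -1780.0$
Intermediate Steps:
$r{\left(Z \right)} = 2 Z^{2}$ ($r{\left(Z \right)} = Z 2 Z = 2 Z^{2}$)
$f{\left(C,c \right)} = c + 2 C$
$y{\left(M \right)} = \frac{1}{45}$
$f{\left(-906,r{\left(\left(-1\right) \left(-4\right) \right)} \right)} + y{\left(1928 \right)} = \left(2 \left(\left(-1\right) \left(-4\right)\right)^{2} + 2 \left(-906\right)\right) + \frac{1}{45} = \left(2 \cdot 4^{2} - 1812\right) + \frac{1}{45} = \left(2 \cdot 16 - 1812\right) + \frac{1}{45} = \left(32 - 1812\right) + \frac{1}{45} = -1780 + \frac{1}{45} = - \frac{80099}{45}$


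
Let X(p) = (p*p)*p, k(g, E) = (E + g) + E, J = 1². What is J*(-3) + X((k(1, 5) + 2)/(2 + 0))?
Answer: 2173/8 ≈ 271.63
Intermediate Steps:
J = 1
k(g, E) = g + 2*E
X(p) = p³ (X(p) = p²*p = p³)
J*(-3) + X((k(1, 5) + 2)/(2 + 0)) = 1*(-3) + (((1 + 2*5) + 2)/(2 + 0))³ = -3 + (((1 + 10) + 2)/2)³ = -3 + ((11 + 2)*(½))³ = -3 + (13*(½))³ = -3 + (13/2)³ = -3 + 2197/8 = 2173/8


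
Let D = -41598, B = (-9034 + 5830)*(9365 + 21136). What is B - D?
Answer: -97683606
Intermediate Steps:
B = -97725204 (B = -3204*30501 = -97725204)
B - D = -97725204 - 1*(-41598) = -97725204 + 41598 = -97683606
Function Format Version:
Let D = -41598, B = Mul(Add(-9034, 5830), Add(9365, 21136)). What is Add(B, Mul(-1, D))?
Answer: -97683606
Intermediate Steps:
B = -97725204 (B = Mul(-3204, 30501) = -97725204)
Add(B, Mul(-1, D)) = Add(-97725204, Mul(-1, -41598)) = Add(-97725204, 41598) = -97683606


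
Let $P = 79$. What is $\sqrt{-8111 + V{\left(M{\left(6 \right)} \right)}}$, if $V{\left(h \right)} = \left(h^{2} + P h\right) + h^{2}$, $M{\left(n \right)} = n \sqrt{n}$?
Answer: $\sqrt{-7679 + 474 \sqrt{6}} \approx 80.734 i$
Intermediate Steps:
$M{\left(n \right)} = n^{\frac{3}{2}}$
$V{\left(h \right)} = 2 h^{2} + 79 h$ ($V{\left(h \right)} = \left(h^{2} + 79 h\right) + h^{2} = 2 h^{2} + 79 h$)
$\sqrt{-8111 + V{\left(M{\left(6 \right)} \right)}} = \sqrt{-8111 + 6^{\frac{3}{2}} \left(79 + 2 \cdot 6^{\frac{3}{2}}\right)} = \sqrt{-8111 + 6 \sqrt{6} \left(79 + 2 \cdot 6 \sqrt{6}\right)} = \sqrt{-8111 + 6 \sqrt{6} \left(79 + 12 \sqrt{6}\right)}$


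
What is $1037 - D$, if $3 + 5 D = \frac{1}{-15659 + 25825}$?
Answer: $\frac{52741207}{50830} \approx 1037.6$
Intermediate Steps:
$D = - \frac{30497}{50830}$ ($D = - \frac{3}{5} + \frac{1}{5 \left(-15659 + 25825\right)} = - \frac{3}{5} + \frac{1}{5 \cdot 10166} = - \frac{3}{5} + \frac{1}{5} \cdot \frac{1}{10166} = - \frac{3}{5} + \frac{1}{50830} = - \frac{30497}{50830} \approx -0.59998$)
$1037 - D = 1037 - - \frac{30497}{50830} = 1037 + \frac{30497}{50830} = \frac{52741207}{50830}$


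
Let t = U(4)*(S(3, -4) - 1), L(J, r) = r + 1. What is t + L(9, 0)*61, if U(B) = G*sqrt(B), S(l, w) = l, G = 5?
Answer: 81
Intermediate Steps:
L(J, r) = 1 + r
U(B) = 5*sqrt(B)
t = 20 (t = (5*sqrt(4))*(3 - 1) = (5*2)*2 = 10*2 = 20)
t + L(9, 0)*61 = 20 + (1 + 0)*61 = 20 + 1*61 = 20 + 61 = 81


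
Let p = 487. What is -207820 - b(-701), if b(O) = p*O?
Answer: 133567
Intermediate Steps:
b(O) = 487*O
-207820 - b(-701) = -207820 - 487*(-701) = -207820 - 1*(-341387) = -207820 + 341387 = 133567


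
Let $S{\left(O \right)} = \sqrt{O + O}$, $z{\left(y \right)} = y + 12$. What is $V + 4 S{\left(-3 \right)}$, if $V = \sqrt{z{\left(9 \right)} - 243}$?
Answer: $i \left(\sqrt{222} + 4 \sqrt{6}\right) \approx 24.698 i$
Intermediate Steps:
$z{\left(y \right)} = 12 + y$
$V = i \sqrt{222}$ ($V = \sqrt{\left(12 + 9\right) - 243} = \sqrt{21 - 243} = \sqrt{-222} = i \sqrt{222} \approx 14.9 i$)
$S{\left(O \right)} = \sqrt{2} \sqrt{O}$ ($S{\left(O \right)} = \sqrt{2 O} = \sqrt{2} \sqrt{O}$)
$V + 4 S{\left(-3 \right)} = i \sqrt{222} + 4 \sqrt{2} \sqrt{-3} = i \sqrt{222} + 4 \sqrt{2} i \sqrt{3} = i \sqrt{222} + 4 i \sqrt{6}$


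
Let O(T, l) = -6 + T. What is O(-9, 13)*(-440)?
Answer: 6600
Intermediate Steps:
O(-9, 13)*(-440) = (-6 - 9)*(-440) = -15*(-440) = 6600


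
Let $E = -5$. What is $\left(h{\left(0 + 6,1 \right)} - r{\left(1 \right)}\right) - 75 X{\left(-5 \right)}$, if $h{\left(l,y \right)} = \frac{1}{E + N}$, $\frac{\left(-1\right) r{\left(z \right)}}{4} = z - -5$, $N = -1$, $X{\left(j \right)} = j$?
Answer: $\frac{2393}{6} \approx 398.83$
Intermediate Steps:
$r{\left(z \right)} = -20 - 4 z$ ($r{\left(z \right)} = - 4 \left(z - -5\right) = - 4 \left(z + 5\right) = - 4 \left(5 + z\right) = -20 - 4 z$)
$h{\left(l,y \right)} = - \frac{1}{6}$ ($h{\left(l,y \right)} = \frac{1}{-5 - 1} = \frac{1}{-6} = - \frac{1}{6}$)
$\left(h{\left(0 + 6,1 \right)} - r{\left(1 \right)}\right) - 75 X{\left(-5 \right)} = \left(- \frac{1}{6} - \left(-20 - 4\right)\right) - -375 = \left(- \frac{1}{6} - \left(-20 - 4\right)\right) + 375 = \left(- \frac{1}{6} - -24\right) + 375 = \left(- \frac{1}{6} + 24\right) + 375 = \frac{143}{6} + 375 = \frac{2393}{6}$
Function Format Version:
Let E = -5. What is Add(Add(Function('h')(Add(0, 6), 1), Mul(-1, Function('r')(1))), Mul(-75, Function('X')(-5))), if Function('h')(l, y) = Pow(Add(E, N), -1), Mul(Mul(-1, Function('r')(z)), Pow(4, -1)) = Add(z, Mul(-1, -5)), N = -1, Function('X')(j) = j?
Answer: Rational(2393, 6) ≈ 398.83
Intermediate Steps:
Function('r')(z) = Add(-20, Mul(-4, z)) (Function('r')(z) = Mul(-4, Add(z, Mul(-1, -5))) = Mul(-4, Add(z, 5)) = Mul(-4, Add(5, z)) = Add(-20, Mul(-4, z)))
Function('h')(l, y) = Rational(-1, 6) (Function('h')(l, y) = Pow(Add(-5, -1), -1) = Pow(-6, -1) = Rational(-1, 6))
Add(Add(Function('h')(Add(0, 6), 1), Mul(-1, Function('r')(1))), Mul(-75, Function('X')(-5))) = Add(Add(Rational(-1, 6), Mul(-1, Add(-20, Mul(-4, 1)))), Mul(-75, -5)) = Add(Add(Rational(-1, 6), Mul(-1, Add(-20, -4))), 375) = Add(Add(Rational(-1, 6), Mul(-1, -24)), 375) = Add(Add(Rational(-1, 6), 24), 375) = Add(Rational(143, 6), 375) = Rational(2393, 6)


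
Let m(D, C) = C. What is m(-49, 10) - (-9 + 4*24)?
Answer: -77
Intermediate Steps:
m(-49, 10) - (-9 + 4*24) = 10 - (-9 + 4*24) = 10 - (-9 + 96) = 10 - 1*87 = 10 - 87 = -77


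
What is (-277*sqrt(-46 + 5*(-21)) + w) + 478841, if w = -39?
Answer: 478802 - 277*I*sqrt(151) ≈ 4.788e+5 - 3403.8*I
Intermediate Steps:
(-277*sqrt(-46 + 5*(-21)) + w) + 478841 = (-277*sqrt(-46 + 5*(-21)) - 39) + 478841 = (-277*sqrt(-46 - 105) - 39) + 478841 = (-277*I*sqrt(151) - 39) + 478841 = (-39 - 277*I*sqrt(151)) + 478841 = 478802 - 277*I*sqrt(151)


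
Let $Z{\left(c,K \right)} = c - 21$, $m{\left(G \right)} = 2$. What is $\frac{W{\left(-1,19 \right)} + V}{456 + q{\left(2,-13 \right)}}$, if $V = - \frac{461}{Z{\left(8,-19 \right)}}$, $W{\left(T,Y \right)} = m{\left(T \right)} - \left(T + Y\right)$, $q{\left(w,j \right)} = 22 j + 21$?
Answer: $\frac{253}{2483} \approx 0.10189$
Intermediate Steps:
$q{\left(w,j \right)} = 21 + 22 j$
$Z{\left(c,K \right)} = -21 + c$
$W{\left(T,Y \right)} = 2 - T - Y$ ($W{\left(T,Y \right)} = 2 - \left(T + Y\right) = 2 - T - Y$)
$V = \frac{461}{13}$ ($V = - \frac{461}{-21 + 8} = - \frac{461}{-13} = \left(-461\right) \left(- \frac{1}{13}\right) = \frac{461}{13} \approx 35.462$)
$\frac{W{\left(-1,19 \right)} + V}{456 + q{\left(2,-13 \right)}} = \frac{\left(2 - -1 - 19\right) + \frac{461}{13}}{456 + \left(21 + 22 \left(-13\right)\right)} = \frac{\left(2 + 1 - 19\right) + \frac{461}{13}}{456 + \left(21 - 286\right)} = \frac{-16 + \frac{461}{13}}{456 - 265} = \frac{253}{13 \cdot 191} = \frac{253}{13} \cdot \frac{1}{191} = \frac{253}{2483}$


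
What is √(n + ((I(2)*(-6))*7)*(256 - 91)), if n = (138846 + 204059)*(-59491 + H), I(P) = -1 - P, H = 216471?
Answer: √53829247690 ≈ 2.3201e+5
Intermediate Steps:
n = 53829226900 (n = (138846 + 204059)*(-59491 + 216471) = 342905*156980 = 53829226900)
√(n + ((I(2)*(-6))*7)*(256 - 91)) = √(53829226900 + (((-1 - 1*2)*(-6))*7)*(256 - 91)) = √(53829226900 + (((-1 - 2)*(-6))*7)*165) = √(53829226900 + (-3*(-6)*7)*165) = √(53829226900 + (18*7)*165) = √(53829226900 + 126*165) = √(53829226900 + 20790) = √53829247690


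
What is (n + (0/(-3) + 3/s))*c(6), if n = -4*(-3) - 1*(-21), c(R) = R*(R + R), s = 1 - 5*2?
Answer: 2352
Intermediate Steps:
s = -9 (s = 1 - 10 = -9)
c(R) = 2*R² (c(R) = R*(2*R) = 2*R²)
n = 33 (n = 12 + 21 = 33)
(n + (0/(-3) + 3/s))*c(6) = (33 + (0/(-3) + 3/(-9)))*(2*6²) = (33 + (0*(-⅓) + 3*(-⅑)))*(2*36) = (33 + (0 - ⅓))*72 = (33 - ⅓)*72 = (98/3)*72 = 2352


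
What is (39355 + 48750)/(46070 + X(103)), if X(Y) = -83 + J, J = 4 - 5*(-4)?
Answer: 88105/46011 ≈ 1.9149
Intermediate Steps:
J = 24 (J = 4 + 20 = 24)
X(Y) = -59 (X(Y) = -83 + 24 = -59)
(39355 + 48750)/(46070 + X(103)) = (39355 + 48750)/(46070 - 59) = 88105/46011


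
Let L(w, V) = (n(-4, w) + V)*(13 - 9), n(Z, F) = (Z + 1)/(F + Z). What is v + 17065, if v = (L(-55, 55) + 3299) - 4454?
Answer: 951682/59 ≈ 16130.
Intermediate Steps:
n(Z, F) = (1 + Z)/(F + Z)
L(w, V) = -12/(-4 + w) + 4*V (L(w, V) = ((1 - 4)/(w - 4) + V)*(13 - 9) = (-3/(-4 + w) + V)*4 = (V - 3/(-4 + w))*4 = -12/(-4 + w) + 4*V)
v = -55153/59 (v = (4*(-3 + 55*(-4 - 55))/(-4 - 55) + 3299) - 4454 = (4*(-3 + 55*(-59))/(-59) + 3299) - 4454 = (4*(-1/59)*(-3 - 3245) + 3299) - 4454 = (4*(-1/59)*(-3248) + 3299) - 4454 = (12992/59 + 3299) - 4454 = 207633/59 - 4454 = -55153/59 ≈ -934.80)
v + 17065 = -55153/59 + 17065 = 951682/59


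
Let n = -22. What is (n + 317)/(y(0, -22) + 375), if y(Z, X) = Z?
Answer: 59/75 ≈ 0.78667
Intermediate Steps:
(n + 317)/(y(0, -22) + 375) = (-22 + 317)/(0 + 375) = 295/375 = 295*(1/375) = 59/75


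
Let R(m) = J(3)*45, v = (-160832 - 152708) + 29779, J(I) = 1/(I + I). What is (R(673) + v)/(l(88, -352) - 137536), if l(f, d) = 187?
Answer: 189169/91566 ≈ 2.0659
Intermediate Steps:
J(I) = 1/(2*I)
v = -283761 (v = -313540 + 29779 = -283761)
R(m) = 15/2 (R(m) = ((1/2)/3)*45 = ((1/2)*(1/3))*45 = (1/6)*45 = 15/2)
(R(673) + v)/(l(88, -352) - 137536) = (15/2 - 283761)/(187 - 137536) = -567507/2/(-137349) = -567507/2*(-1/137349) = 189169/91566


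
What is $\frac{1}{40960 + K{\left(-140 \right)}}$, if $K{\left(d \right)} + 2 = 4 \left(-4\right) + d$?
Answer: $\frac{1}{40802} \approx 2.4509 \cdot 10^{-5}$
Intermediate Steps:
$K{\left(d \right)} = -18 + d$ ($K{\left(d \right)} = -2 + \left(4 \left(-4\right) + d\right) = -2 + \left(-16 + d\right) = -18 + d$)
$\frac{1}{40960 + K{\left(-140 \right)}} = \frac{1}{40960 - 158} = \frac{1}{40802}$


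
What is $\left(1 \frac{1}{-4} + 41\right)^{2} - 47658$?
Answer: $- \frac{735959}{16} \approx -45997.0$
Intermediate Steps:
$\left(1 \frac{1}{-4} + 41\right)^{2} - 47658 = \left(1 \left(- \frac{1}{4}\right) + 41\right)^{2} - 47658 = \left(- \frac{1}{4} + 41\right)^{2} - 47658 = \left(\frac{163}{4}\right)^{2} - 47658 = \frac{26569}{16} - 47658 = - \frac{735959}{16}$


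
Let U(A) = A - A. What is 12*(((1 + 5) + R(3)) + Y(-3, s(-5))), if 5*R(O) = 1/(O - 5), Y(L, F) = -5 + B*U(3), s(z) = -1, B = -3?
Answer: 54/5 ≈ 10.800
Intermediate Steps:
U(A) = 0
Y(L, F) = -5 (Y(L, F) = -5 - 3*0 = -5 + 0 = -5)
R(O) = 1/(5*(-5 + O)) (R(O) = 1/(5*(O - 5)) = 1/(5*(-5 + O)))
12*(((1 + 5) + R(3)) + Y(-3, s(-5))) = 12*(((1 + 5) + 1/(5*(-5 + 3))) - 5) = 12*((6 + (⅕)/(-2)) - 5) = 12*((6 + (⅕)*(-½)) - 5) = 12*((6 - ⅒) - 5) = 12*(59/10 - 5) = 12*(9/10) = 54/5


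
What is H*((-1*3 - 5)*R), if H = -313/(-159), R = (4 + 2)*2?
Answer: -10016/53 ≈ -188.98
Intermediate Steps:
R = 12 (R = 6*2 = 12)
H = 313/159 (H = -313*(-1/159) = 313/159 ≈ 1.9686)
H*((-1*3 - 5)*R) = 313*((-1*3 - 5)*12)/159 = 313*((-3 - 5)*12)/159 = 313*(-8*12)/159 = (313/159)*(-96) = -10016/53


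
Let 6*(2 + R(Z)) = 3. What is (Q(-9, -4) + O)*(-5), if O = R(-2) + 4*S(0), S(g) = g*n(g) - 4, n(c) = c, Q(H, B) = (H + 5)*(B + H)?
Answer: -345/2 ≈ -172.50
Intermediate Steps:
Q(H, B) = (5 + H)*(B + H)
R(Z) = -3/2 (R(Z) = -2 + (⅙)*3 = -2 + ½ = -3/2)
S(g) = -4 + g² (S(g) = g*g - 4 = g² - 4 = -4 + g²)
O = -35/2 (O = -3/2 + 4*(-4 + 0²) = -3/2 + 4*(-4 + 0) = -3/2 + 4*(-4) = -3/2 - 16 = -35/2 ≈ -17.500)
(Q(-9, -4) + O)*(-5) = (((-9)² + 5*(-4) + 5*(-9) - 4*(-9)) - 35/2)*(-5) = ((81 - 20 - 45 + 36) - 35/2)*(-5) = (52 - 35/2)*(-5) = (69/2)*(-5) = -345/2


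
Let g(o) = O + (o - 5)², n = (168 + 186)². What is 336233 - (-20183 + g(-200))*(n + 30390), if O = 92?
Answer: -3414919171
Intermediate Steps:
n = 125316 (n = 354² = 125316)
g(o) = 92 + (-5 + o)² (g(o) = 92 + (o - 5)² = 92 + (-5 + o)²)
336233 - (-20183 + g(-200))*(n + 30390) = 336233 - (-20183 + (92 + (-5 - 200)²))*(125316 + 30390) = 336233 - (-20183 + (92 + (-205)²))*155706 = 336233 - (-20183 + (92 + 42025))*155706 = 336233 - (-20183 + 42117)*155706 = 336233 - 21934*155706 = 336233 - 1*3415255404 = 336233 - 3415255404 = -3414919171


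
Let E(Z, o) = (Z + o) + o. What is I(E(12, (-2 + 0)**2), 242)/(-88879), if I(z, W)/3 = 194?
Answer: -582/88879 ≈ -0.0065482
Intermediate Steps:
E(Z, o) = Z + 2*o
I(z, W) = 582 (I(z, W) = 3*194 = 582)
I(E(12, (-2 + 0)**2), 242)/(-88879) = 582/(-88879) = 582*(-1/88879) = -582/88879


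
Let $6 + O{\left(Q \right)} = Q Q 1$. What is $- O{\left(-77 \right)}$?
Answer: $-5923$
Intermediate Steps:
$O{\left(Q \right)} = -6 + Q^{2}$ ($O{\left(Q \right)} = -6 + Q Q 1 = -6 + Q^{2} \cdot 1 = -6 + Q^{2}$)
$- O{\left(-77 \right)} = - (-6 + \left(-77\right)^{2}) = - (-6 + 5929) = \left(-1\right) 5923 = -5923$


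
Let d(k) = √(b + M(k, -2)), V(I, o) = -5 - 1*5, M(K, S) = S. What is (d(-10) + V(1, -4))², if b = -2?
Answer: 96 - 40*I ≈ 96.0 - 40.0*I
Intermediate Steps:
V(I, o) = -10 (V(I, o) = -5 - 5 = -10)
d(k) = 2*I (d(k) = √(-2 - 2) = √(-4) = 2*I)
(d(-10) + V(1, -4))² = (2*I - 10)² = (-10 + 2*I)²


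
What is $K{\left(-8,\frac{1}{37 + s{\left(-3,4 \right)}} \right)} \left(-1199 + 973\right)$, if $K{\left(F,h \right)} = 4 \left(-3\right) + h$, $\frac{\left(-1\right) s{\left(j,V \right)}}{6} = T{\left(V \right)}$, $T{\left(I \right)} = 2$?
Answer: $\frac{67574}{25} \approx 2703.0$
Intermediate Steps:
$s{\left(j,V \right)} = -12$ ($s{\left(j,V \right)} = \left(-6\right) 2 = -12$)
$K{\left(F,h \right)} = -12 + h$
$K{\left(-8,\frac{1}{37 + s{\left(-3,4 \right)}} \right)} \left(-1199 + 973\right) = \left(-12 + \frac{1}{37 - 12}\right) \left(-1199 + 973\right) = \left(-12 + \frac{1}{25}\right) \left(-226\right) = \left(- \frac{299}{25}\right) \left(-226\right) = \frac{67574}{25}$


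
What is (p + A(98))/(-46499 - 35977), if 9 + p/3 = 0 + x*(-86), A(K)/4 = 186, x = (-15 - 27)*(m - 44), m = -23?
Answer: 241765/27492 ≈ 8.7940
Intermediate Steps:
x = 2814 (x = (-15 - 27)*(-23 - 44) = -42*(-67) = 2814)
A(K) = 744 (A(K) = 4*186 = 744)
p = -726039 (p = -27 + 3*(0 + 2814*(-86)) = -27 + 3*(0 - 242004) = -27 + 3*(-242004) = -27 - 726012 = -726039)
(p + A(98))/(-46499 - 35977) = (-726039 + 744)/(-46499 - 35977) = -725295/(-82476) = -725295*(-1/82476) = 241765/27492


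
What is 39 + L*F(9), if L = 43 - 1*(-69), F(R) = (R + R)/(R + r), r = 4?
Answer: 2523/13 ≈ 194.08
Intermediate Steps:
F(R) = 2*R/(4 + R) (F(R) = (R + R)/(R + 4) = (2*R)/(4 + R) = 2*R/(4 + R))
L = 112 (L = 43 + 69 = 112)
39 + L*F(9) = 39 + 112*(2*9/(4 + 9)) = 39 + 112*(2*9/13) = 39 + 112*(2*9*(1/13)) = 39 + 112*(18/13) = 39 + 2016/13 = 2523/13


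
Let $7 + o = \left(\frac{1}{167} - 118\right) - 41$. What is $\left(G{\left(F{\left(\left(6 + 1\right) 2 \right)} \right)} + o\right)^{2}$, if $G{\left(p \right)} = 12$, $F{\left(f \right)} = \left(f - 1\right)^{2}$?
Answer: $\frac{661364089}{27889} \approx 23714.0$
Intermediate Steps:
$F{\left(f \right)} = \left(-1 + f\right)^{2}$
$o = - \frac{27721}{167}$ ($o = -7 - \left(159 - \frac{1}{167}\right) = -7 + \left(\left(\frac{1}{167} - 118\right) - 41\right) = -7 - \frac{26552}{167} = - \frac{27721}{167} \approx -165.99$)
$\left(G{\left(F{\left(\left(6 + 1\right) 2 \right)} \right)} + o\right)^{2} = \left(12 - \frac{27721}{167}\right)^{2} = \left(- \frac{25717}{167}\right)^{2} = \frac{661364089}{27889}$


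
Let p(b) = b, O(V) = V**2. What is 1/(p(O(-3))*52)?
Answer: 1/468 ≈ 0.0021368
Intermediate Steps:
1/(p(O(-3))*52) = 1/((-3)**2*52) = 1/(9*52) = 1/468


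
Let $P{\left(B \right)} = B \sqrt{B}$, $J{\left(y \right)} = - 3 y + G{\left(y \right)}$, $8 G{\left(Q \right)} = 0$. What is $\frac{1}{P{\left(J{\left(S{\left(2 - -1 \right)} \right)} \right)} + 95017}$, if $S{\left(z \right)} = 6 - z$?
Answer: $\frac{95017}{9028231018} + \frac{27 i}{9028231018} \approx 1.0524 \cdot 10^{-5} + 2.9906 \cdot 10^{-9} i$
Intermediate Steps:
$G{\left(Q \right)} = 0$ ($G{\left(Q \right)} = \frac{1}{8} \cdot 0 = 0$)
$J{\left(y \right)} = - 3 y$ ($J{\left(y \right)} = - 3 y + 0 = - 3 y$)
$P{\left(B \right)} = B^{\frac{3}{2}}$
$\frac{1}{P{\left(J{\left(S{\left(2 - -1 \right)} \right)} \right)} + 95017} = \frac{1}{\left(- 3 \left(6 - \left(2 - -1\right)\right)\right)^{\frac{3}{2}} + 95017} = \frac{1}{\left(- 3 \left(6 - \left(2 + 1\right)\right)\right)^{\frac{3}{2}} + 95017} = \frac{1}{\left(- 3 \left(6 - 3\right)\right)^{\frac{3}{2}} + 95017} = \frac{1}{\left(\left(-3\right) 3\right)^{\frac{3}{2}} + 95017} = \frac{1}{\left(-9\right)^{\frac{3}{2}} + 95017} = \frac{1}{- 27 i + 95017} = \frac{1}{95017 - 27 i} = \frac{95017 + 27 i}{9028231018}$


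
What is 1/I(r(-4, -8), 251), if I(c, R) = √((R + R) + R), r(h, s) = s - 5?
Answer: √753/753 ≈ 0.036442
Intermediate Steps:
r(h, s) = -5 + s
I(c, R) = √3*√R (I(c, R) = √(2*R + R) = √(3*R) = √3*√R)
1/I(r(-4, -8), 251) = 1/(√3*√251) = 1/(√753) = √753/753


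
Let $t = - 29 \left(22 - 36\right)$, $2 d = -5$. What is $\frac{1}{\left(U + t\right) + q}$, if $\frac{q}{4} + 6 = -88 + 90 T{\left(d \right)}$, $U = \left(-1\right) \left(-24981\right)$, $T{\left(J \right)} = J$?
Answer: $\frac{1}{24111} \approx 4.1475 \cdot 10^{-5}$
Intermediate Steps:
$d = - \frac{5}{2}$ ($d = \frac{1}{2} \left(-5\right) = - \frac{5}{2} \approx -2.5$)
$t = 406$ ($t = \left(-29\right) \left(-14\right) = 406$)
$U = 24981$
$q = -1276$ ($q = -24 + 4 \left(-88 + 90 \left(- \frac{5}{2}\right)\right) = -24 + 4 \left(-88 - 225\right) = -24 + 4 \left(-313\right) = -24 - 1252 = -1276$)
$\frac{1}{\left(U + t\right) + q} = \frac{1}{\left(24981 + 406\right) - 1276} = \frac{1}{25387 - 1276} = \frac{1}{24111}$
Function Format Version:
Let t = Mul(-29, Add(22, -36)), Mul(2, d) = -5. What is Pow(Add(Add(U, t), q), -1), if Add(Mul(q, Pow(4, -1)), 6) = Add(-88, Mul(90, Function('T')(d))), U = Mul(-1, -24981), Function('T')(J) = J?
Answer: Rational(1, 24111) ≈ 4.1475e-5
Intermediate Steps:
d = Rational(-5, 2) (d = Mul(Rational(1, 2), -5) = Rational(-5, 2) ≈ -2.5000)
t = 406 (t = Mul(-29, -14) = 406)
U = 24981
q = -1276 (q = Add(-24, Mul(4, Add(-88, Mul(90, Rational(-5, 2))))) = Add(-24, Mul(4, Add(-88, -225))) = Add(-24, Mul(4, -313)) = Add(-24, -1252) = -1276)
Pow(Add(Add(U, t), q), -1) = Pow(Add(Add(24981, 406), -1276), -1) = Pow(Add(25387, -1276), -1) = Pow(24111, -1) = Rational(1, 24111)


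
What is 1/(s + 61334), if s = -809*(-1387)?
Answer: 1/1183417 ≈ 8.4501e-7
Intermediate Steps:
s = 1122083
1/(s + 61334) = 1/(1122083 + 61334) = 1/1183417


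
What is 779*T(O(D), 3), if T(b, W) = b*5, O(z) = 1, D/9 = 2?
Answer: 3895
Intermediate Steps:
D = 18 (D = 9*2 = 18)
T(b, W) = 5*b
779*T(O(D), 3) = 779*(5*1) = 779*5 = 3895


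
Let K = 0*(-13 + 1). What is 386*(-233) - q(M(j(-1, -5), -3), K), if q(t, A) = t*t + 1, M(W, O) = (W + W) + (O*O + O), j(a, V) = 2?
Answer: -90039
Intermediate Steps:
M(W, O) = O + O² + 2*W (M(W, O) = 2*W + (O² + O) = 2*W + (O + O²) = O + O² + 2*W)
K = 0 (K = 0*(-12) = 0)
q(t, A) = 1 + t² (q(t, A) = t² + 1 = 1 + t²)
386*(-233) - q(M(j(-1, -5), -3), K) = 386*(-233) - (1 + (-3 + (-3)² + 2*2)²) = -89938 - (1 + (-3 + 9 + 4)²) = -89938 - (1 + 10²) = -89938 - (1 + 100) = -89938 - 1*101 = -89938 - 101 = -90039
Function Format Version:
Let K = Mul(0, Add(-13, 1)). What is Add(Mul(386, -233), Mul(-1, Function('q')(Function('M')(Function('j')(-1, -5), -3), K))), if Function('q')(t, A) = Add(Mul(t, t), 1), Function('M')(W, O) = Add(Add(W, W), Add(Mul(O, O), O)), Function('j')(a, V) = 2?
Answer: -90039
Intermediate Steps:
Function('M')(W, O) = Add(O, Pow(O, 2), Mul(2, W)) (Function('M')(W, O) = Add(Mul(2, W), Add(Pow(O, 2), O)) = Add(Mul(2, W), Add(O, Pow(O, 2))) = Add(O, Pow(O, 2), Mul(2, W)))
K = 0 (K = Mul(0, -12) = 0)
Function('q')(t, A) = Add(1, Pow(t, 2)) (Function('q')(t, A) = Add(Pow(t, 2), 1) = Add(1, Pow(t, 2)))
Add(Mul(386, -233), Mul(-1, Function('q')(Function('M')(Function('j')(-1, -5), -3), K))) = Add(Mul(386, -233), Mul(-1, Add(1, Pow(Add(-3, Pow(-3, 2), Mul(2, 2)), 2)))) = Add(-89938, Mul(-1, Add(1, Pow(Add(-3, 9, 4), 2)))) = Add(-89938, Mul(-1, Add(1, Pow(10, 2)))) = Add(-89938, Mul(-1, Add(1, 100))) = Add(-89938, Mul(-1, 101)) = Add(-89938, -101) = -90039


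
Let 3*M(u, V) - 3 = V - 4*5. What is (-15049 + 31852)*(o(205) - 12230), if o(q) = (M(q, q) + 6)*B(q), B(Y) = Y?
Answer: 31029540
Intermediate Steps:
M(u, V) = -17/3 + V/3 (M(u, V) = 1 + (V - 4*5)/3 = 1 + (V - 20)/3 = 1 + (-20 + V)/3 = 1 + (-20/3 + V/3) = -17/3 + V/3)
o(q) = q*(⅓ + q/3) (o(q) = ((-17/3 + q/3) + 6)*q = (⅓ + q/3)*q = q*(⅓ + q/3))
(-15049 + 31852)*(o(205) - 12230) = (-15049 + 31852)*((⅓)*205*(1 + 205) - 12230) = 16803*((⅓)*205*206 - 12230) = 16803*(42230/3 - 12230) = 16803*(5540/3) = 31029540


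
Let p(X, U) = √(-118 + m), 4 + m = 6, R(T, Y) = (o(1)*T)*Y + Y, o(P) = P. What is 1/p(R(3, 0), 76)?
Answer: -I*√29/58 ≈ -0.092848*I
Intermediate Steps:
R(T, Y) = Y + T*Y (R(T, Y) = (1*T)*Y + Y = T*Y + Y = Y + T*Y)
m = 2 (m = -4 + 6 = 2)
p(X, U) = 2*I*√29 (p(X, U) = √(-118 + 2) = √(-116) = 2*I*√29)
1/p(R(3, 0), 76) = 1/(2*I*√29) = -I*√29/58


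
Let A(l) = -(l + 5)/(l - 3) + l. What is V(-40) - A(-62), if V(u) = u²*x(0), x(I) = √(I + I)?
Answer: 4087/65 ≈ 62.877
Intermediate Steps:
x(I) = √2*√I (x(I) = √(2*I) = √2*√I)
V(u) = 0 (V(u) = u²*(√2*√0) = u²*(√2*0) = u²*0 = 0)
A(l) = l - (5 + l)/(-3 + l) (A(l) = -(5 + l)/(-3 + l) + l = l - (5 + l)/(-3 + l))
V(-40) - A(-62) = 0 - (-5 + (-62)² - 4*(-62))/(-3 - 62) = 0 - (-5 + 3844 + 248)/(-65) = 0 - (-1)*4087/65 = 0 - 1*(-4087/65) = 0 + 4087/65 = 4087/65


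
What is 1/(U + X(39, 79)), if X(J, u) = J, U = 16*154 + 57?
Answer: 1/2560 ≈ 0.00039063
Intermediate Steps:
U = 2521 (U = 2464 + 57 = 2521)
1/(U + X(39, 79)) = 1/(2521 + 39) = 1/2560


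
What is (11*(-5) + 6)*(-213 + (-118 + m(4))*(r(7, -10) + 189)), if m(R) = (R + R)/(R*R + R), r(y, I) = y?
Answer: 5699337/5 ≈ 1.1399e+6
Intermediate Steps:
m(R) = 2*R/(R + R²) (m(R) = (2*R)/(R² + R) = (2*R)/(R + R²) = 2*R/(R + R²))
(11*(-5) + 6)*(-213 + (-118 + m(4))*(r(7, -10) + 189)) = (11*(-5) + 6)*(-213 + (-118 + 2/(1 + 4))*(7 + 189)) = (-55 + 6)*(-213 + (-118 + 2/5)*196) = -49*(-213 + (-118 + 2*(⅕))*196) = -49*(-213 + (-118 + ⅖)*196) = -49*(-213 - 588/5*196) = -49*(-213 - 115248/5) = -49*(-116313/5) = 5699337/5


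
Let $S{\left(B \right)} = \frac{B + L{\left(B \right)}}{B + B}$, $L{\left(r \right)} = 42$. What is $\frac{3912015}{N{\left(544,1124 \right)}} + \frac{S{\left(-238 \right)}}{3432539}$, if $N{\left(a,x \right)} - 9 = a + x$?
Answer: $\frac{76092816321728}{32619418117} \approx 2332.7$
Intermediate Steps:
$N{\left(a,x \right)} = 9 + a + x$ ($N{\left(a,x \right)} = 9 + \left(a + x\right) = 9 + a + x$)
$S{\left(B \right)} = \frac{42 + B}{2 B}$ ($S{\left(B \right)} = \frac{B + 42}{B + B} = \frac{42 + B}{2 B}$)
$\frac{3912015}{N{\left(544,1124 \right)}} + \frac{S{\left(-238 \right)}}{3432539} = \frac{3912015}{9 + 544 + 1124} + \frac{\frac{1}{2} \frac{1}{-238} \left(42 - 238\right)}{3432539} = \frac{3912015}{1677} + \frac{1}{2} \left(- \frac{1}{238}\right) \left(-196\right) \frac{1}{3432539} = 3912015 \cdot \frac{1}{1677} + \frac{7}{17} \cdot \frac{1}{3432539} = \frac{1304005}{559} + \frac{7}{58353163} = \frac{76092816321728}{32619418117}$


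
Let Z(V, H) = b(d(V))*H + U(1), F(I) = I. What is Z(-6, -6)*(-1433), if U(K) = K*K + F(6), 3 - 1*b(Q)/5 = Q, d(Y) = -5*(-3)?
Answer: -525911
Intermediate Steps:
d(Y) = 15
b(Q) = 15 - 5*Q
U(K) = 6 + K**2 (U(K) = K*K + 6 = K**2 + 6 = 6 + K**2)
Z(V, H) = 7 - 60*H (Z(V, H) = (15 - 5*15)*H + (6 + 1**2) = (15 - 75)*H + (6 + 1) = -60*H + 7 = 7 - 60*H)
Z(-6, -6)*(-1433) = (7 - 60*(-6))*(-1433) = (7 + 360)*(-1433) = 367*(-1433) = -525911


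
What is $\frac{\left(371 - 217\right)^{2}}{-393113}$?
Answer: $- \frac{3388}{56159} \approx -0.060329$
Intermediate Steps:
$\frac{\left(371 - 217\right)^{2}}{-393113} = 154^{2} \left(- \frac{1}{393113}\right) = 23716 \left(- \frac{1}{393113}\right) = - \frac{3388}{56159}$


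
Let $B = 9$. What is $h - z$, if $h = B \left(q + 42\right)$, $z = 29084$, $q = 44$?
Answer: $-28310$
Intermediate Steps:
$h = 774$ ($h = 9 \left(44 + 42\right) = 9 \cdot 86 = 774$)
$h - z = 774 - 29084 = -28310$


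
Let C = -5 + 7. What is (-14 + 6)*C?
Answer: -16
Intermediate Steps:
C = 2
(-14 + 6)*C = (-14 + 6)*2 = -8*2 = -16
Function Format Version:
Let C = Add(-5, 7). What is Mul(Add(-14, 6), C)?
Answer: -16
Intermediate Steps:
C = 2
Mul(Add(-14, 6), C) = Mul(Add(-14, 6), 2) = Mul(-8, 2) = -16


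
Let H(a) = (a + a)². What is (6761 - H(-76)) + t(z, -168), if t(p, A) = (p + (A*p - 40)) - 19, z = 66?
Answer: -27424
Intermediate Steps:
H(a) = 4*a² (H(a) = (2*a)² = 4*a²)
t(p, A) = -59 + p + A*p (t(p, A) = (p + (-40 + A*p)) - 19 = (-40 + p + A*p) - 19 = -59 + p + A*p)
(6761 - H(-76)) + t(z, -168) = (6761 - 4*(-76)²) + (-59 + 66 - 168*66) = (6761 - 4*5776) + (-59 + 66 - 11088) = (6761 - 1*23104) - 11081 = (6761 - 23104) - 11081 = -16343 - 11081 = -27424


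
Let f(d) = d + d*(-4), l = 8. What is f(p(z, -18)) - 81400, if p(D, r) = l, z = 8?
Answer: -81424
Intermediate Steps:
p(D, r) = 8
f(d) = -3*d (f(d) = d - 4*d = -3*d)
f(p(z, -18)) - 81400 = -3*8 - 81400 = -24 - 81400 = -81424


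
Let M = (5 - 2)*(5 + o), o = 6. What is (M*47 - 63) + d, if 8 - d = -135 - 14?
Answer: 1645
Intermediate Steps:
d = 157 (d = 8 - (-135 - 14) = 8 - 1*(-149) = 8 + 149 = 157)
M = 33 (M = (5 - 2)*(5 + 6) = 3*11 = 33)
(M*47 - 63) + d = (33*47 - 63) + 157 = (1551 - 63) + 157 = 1488 + 157 = 1645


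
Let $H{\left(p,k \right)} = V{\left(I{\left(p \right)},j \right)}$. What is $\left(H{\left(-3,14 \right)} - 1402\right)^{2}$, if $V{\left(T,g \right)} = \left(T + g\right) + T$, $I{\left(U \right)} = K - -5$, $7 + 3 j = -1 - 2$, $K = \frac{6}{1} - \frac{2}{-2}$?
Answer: $\frac{17172736}{9} \approx 1.9081 \cdot 10^{6}$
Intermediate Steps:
$K = 7$ ($K = 6 \cdot 1 - -1 = 6 + 1 = 7$)
$j = - \frac{10}{3}$ ($j = - \frac{7}{3} + \frac{-1 - 2}{3} = - \frac{7}{3} + \frac{1}{3} \left(-3\right) = - \frac{7}{3} - 1 = - \frac{10}{3} \approx -3.3333$)
$I{\left(U \right)} = 12$ ($I{\left(U \right)} = 7 - -5 = 7 + 5 = 12$)
$V{\left(T,g \right)} = g + 2 T$
$H{\left(p,k \right)} = \frac{62}{3}$ ($H{\left(p,k \right)} = - \frac{10}{3} + 2 \cdot 12 = - \frac{10}{3} + 24 = \frac{62}{3}$)
$\left(H{\left(-3,14 \right)} - 1402\right)^{2} = \left(\frac{62}{3} - 1402\right)^{2} = \left(- \frac{4144}{3}\right)^{2} = \frac{17172736}{9}$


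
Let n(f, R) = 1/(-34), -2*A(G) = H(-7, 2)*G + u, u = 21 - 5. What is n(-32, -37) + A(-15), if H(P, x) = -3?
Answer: -519/17 ≈ -30.529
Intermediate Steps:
u = 16
A(G) = -8 + 3*G/2 (A(G) = -(-3*G + 16)/2 = -(16 - 3*G)/2 = -8 + 3*G/2)
n(f, R) = -1/34
n(-32, -37) + A(-15) = -1/34 + (-8 + (3/2)*(-15)) = -1/34 + (-8 - 45/2) = -1/34 - 61/2 = -519/17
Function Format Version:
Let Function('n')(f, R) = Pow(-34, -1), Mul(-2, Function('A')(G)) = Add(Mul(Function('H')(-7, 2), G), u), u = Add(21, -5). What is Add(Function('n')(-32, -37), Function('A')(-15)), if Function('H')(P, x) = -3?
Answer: Rational(-519, 17) ≈ -30.529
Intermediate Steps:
u = 16
Function('A')(G) = Add(-8, Mul(Rational(3, 2), G)) (Function('A')(G) = Mul(Rational(-1, 2), Add(Mul(-3, G), 16)) = Mul(Rational(-1, 2), Add(16, Mul(-3, G))) = Add(-8, Mul(Rational(3, 2), G)))
Function('n')(f, R) = Rational(-1, 34)
Add(Function('n')(-32, -37), Function('A')(-15)) = Add(Rational(-1, 34), Add(-8, Mul(Rational(3, 2), -15))) = Add(Rational(-1, 34), Add(-8, Rational(-45, 2))) = Add(Rational(-1, 34), Rational(-61, 2)) = Rational(-519, 17)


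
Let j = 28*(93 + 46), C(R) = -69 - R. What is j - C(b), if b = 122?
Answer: 4083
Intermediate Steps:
j = 3892 (j = 28*139 = 3892)
j - C(b) = 3892 - (-69 - 1*122) = 3892 - (-69 - 122) = 3892 - 1*(-191) = 3892 + 191 = 4083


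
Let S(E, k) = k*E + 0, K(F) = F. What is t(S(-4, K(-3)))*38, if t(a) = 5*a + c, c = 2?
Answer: 2356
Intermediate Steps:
S(E, k) = E*k (S(E, k) = E*k + 0 = E*k)
t(a) = 2 + 5*a (t(a) = 5*a + 2 = 2 + 5*a)
t(S(-4, K(-3)))*38 = (2 + 5*(-4*(-3)))*38 = (2 + 5*12)*38 = (2 + 60)*38 = 62*38 = 2356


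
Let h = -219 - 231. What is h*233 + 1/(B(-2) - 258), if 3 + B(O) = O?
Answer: -27575551/263 ≈ -1.0485e+5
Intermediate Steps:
B(O) = -3 + O
h = -450
h*233 + 1/(B(-2) - 258) = -450*233 + 1/((-3 - 2) - 258) = -104850 + 1/(-5 - 258) = -104850 + 1/(-263) = -104850 - 1/263 = -27575551/263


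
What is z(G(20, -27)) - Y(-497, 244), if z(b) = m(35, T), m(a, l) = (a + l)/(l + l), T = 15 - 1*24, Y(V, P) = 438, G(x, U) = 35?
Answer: -3955/9 ≈ -439.44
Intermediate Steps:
T = -9 (T = 15 - 24 = -9)
m(a, l) = (a + l)/(2*l) (m(a, l) = (a + l)/((2*l)) = (a + l)*(1/(2*l)) = (a + l)/(2*l))
z(b) = -13/9 (z(b) = (½)*(35 - 9)/(-9) = (½)*(-⅑)*26 = -13/9)
z(G(20, -27)) - Y(-497, 244) = -13/9 - 1*438 = -13/9 - 438 = -3955/9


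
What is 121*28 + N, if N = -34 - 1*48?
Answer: 3306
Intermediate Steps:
N = -82 (N = -34 - 48 = -82)
121*28 + N = 121*28 - 82 = 3388 - 82 = 3306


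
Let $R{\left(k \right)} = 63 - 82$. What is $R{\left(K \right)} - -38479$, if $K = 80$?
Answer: $38460$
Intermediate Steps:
$R{\left(k \right)} = -19$ ($R{\left(k \right)} = 63 - 82 = -19$)
$R{\left(K \right)} - -38479 = -19 - -38479 = -19 + 38479 = 38460$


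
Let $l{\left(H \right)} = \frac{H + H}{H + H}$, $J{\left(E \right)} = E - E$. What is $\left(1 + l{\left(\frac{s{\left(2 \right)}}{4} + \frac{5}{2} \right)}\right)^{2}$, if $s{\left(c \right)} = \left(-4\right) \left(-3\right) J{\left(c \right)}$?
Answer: $4$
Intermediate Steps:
$J{\left(E \right)} = 0$
$s{\left(c \right)} = 0$ ($s{\left(c \right)} = \left(-4\right) \left(-3\right) 0 = 12 \cdot 0 = 0$)
$l{\left(H \right)} = 1$ ($l{\left(H \right)} = \frac{2 H}{2 H} = 2 H \frac{1}{2 H} = 1$)
$\left(1 + l{\left(\frac{s{\left(2 \right)}}{4} + \frac{5}{2} \right)}\right)^{2} = \left(1 + 1\right)^{2} = 2^{2} = 4$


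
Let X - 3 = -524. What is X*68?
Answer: -35428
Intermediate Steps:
X = -521 (X = 3 - 524 = -521)
X*68 = -521*68 = -35428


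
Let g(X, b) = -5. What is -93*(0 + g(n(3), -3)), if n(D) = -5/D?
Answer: 465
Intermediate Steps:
-93*(0 + g(n(3), -3)) = -93*(0 - 5) = -93*(-5) = 465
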